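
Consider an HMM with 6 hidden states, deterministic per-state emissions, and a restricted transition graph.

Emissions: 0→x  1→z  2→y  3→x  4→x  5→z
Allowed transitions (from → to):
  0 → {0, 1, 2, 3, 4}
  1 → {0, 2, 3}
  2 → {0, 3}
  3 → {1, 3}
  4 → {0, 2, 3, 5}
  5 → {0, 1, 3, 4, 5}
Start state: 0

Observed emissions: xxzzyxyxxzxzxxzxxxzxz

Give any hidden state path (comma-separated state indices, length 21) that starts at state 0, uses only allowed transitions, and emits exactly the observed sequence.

  [0] x  {0,3,4}  => 0  start
  [1] x  {0,3,4}  => 4  0->4 ok
  [2] z  {1,5}  => 5  4->5 ok
  [3] z  {1,5}  => 1  5->1 ok
  [4] y  {2}  => 2  1->2 ok
  [5] x  {0,3,4}  => 0  2->0 ok
  [6] y  {2}  => 2  0->2 ok
  [7] x  {0,3,4}  => 3  2->3 ok
  [8] x  {0,3,4}  => 3  3->3 ok
  [9] z  {1,5}  => 1  3->1 ok
  [10] x  {0,3,4}  => 3  1->3 ok
  [11] z  {1,5}  => 1  3->1 ok
  [12] x  {0,3,4}  => 3  1->3 ok
  [13] x  {0,3,4}  => 3  3->3 ok
  [14] z  {1,5}  => 1  3->1 ok
  [15] x  {0,3,4}  => 0  1->0 ok
  [16] x  {0,3,4}  => 4  0->4 ok
  [17] x  {0,3,4}  => 3  4->3 ok
  [18] z  {1,5}  => 1  3->1 ok
  [19] x  {0,3,4}  => 3  1->3 ok
  [20] z  {1,5}  => 1  3->1 ok

0,4,5,1,2,0,2,3,3,1,3,1,3,3,1,0,4,3,1,3,1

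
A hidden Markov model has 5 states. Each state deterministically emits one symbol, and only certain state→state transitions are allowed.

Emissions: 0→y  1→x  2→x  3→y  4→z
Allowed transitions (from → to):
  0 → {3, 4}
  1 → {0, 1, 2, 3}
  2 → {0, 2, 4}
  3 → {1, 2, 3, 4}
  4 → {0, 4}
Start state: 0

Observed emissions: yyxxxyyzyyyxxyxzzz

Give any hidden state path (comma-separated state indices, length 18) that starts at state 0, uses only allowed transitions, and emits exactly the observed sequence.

  t0 'y' -> {0,3}, take 0 (start)
  t1 'y' -> {0,3}, take 3 (0->3 ok)
  t2 'x' -> {1,2}, take 1 (3->1 ok)
  t3 'x' -> {1,2}, take 1 (1->1 ok)
  t4 'x' -> {1,2}, take 1 (1->1 ok)
  t5 'y' -> {0,3}, take 0 (1->0 ok)
  t6 'y' -> {0,3}, take 3 (0->3 ok)
  t7 'z' -> {4}, take 4 (3->4 ok)
  t8 'y' -> {0,3}, take 0 (4->0 ok)
  t9 'y' -> {0,3}, take 3 (0->3 ok)
  t10 'y' -> {0,3}, take 3 (3->3 ok)
  t11 'x' -> {1,2}, take 1 (3->1 ok)
  t12 'x' -> {1,2}, take 1 (1->1 ok)
  t13 'y' -> {0,3}, take 3 (1->3 ok)
  t14 'x' -> {1,2}, take 2 (3->2 ok)
  t15 'z' -> {4}, take 4 (2->4 ok)
  t16 'z' -> {4}, take 4 (4->4 ok)
  t17 'z' -> {4}, take 4 (4->4 ok)

0,3,1,1,1,0,3,4,0,3,3,1,1,3,2,4,4,4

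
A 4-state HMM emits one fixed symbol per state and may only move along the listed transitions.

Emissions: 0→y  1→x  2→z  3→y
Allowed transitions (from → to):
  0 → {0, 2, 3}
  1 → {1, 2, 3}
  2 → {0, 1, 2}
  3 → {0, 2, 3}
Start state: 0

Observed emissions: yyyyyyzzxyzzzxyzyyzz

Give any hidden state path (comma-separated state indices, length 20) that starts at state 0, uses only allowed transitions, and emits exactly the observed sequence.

  t0 'y' -> {0,3}, take 0 (start)
  t1 'y' -> {0,3}, take 0 (0->0 ok)
  t2 'y' -> {0,3}, take 0 (0->0 ok)
  t3 'y' -> {0,3}, take 3 (0->3 ok)
  t4 'y' -> {0,3}, take 3 (3->3 ok)
  t5 'y' -> {0,3}, take 0 (3->0 ok)
  t6 'z' -> {2}, take 2 (0->2 ok)
  t7 'z' -> {2}, take 2 (2->2 ok)
  t8 'x' -> {1}, take 1 (2->1 ok)
  t9 'y' -> {0,3}, take 3 (1->3 ok)
  t10 'z' -> {2}, take 2 (3->2 ok)
  t11 'z' -> {2}, take 2 (2->2 ok)
  t12 'z' -> {2}, take 2 (2->2 ok)
  t13 'x' -> {1}, take 1 (2->1 ok)
  t14 'y' -> {0,3}, take 3 (1->3 ok)
  t15 'z' -> {2}, take 2 (3->2 ok)
  t16 'y' -> {0,3}, take 0 (2->0 ok)
  t17 'y' -> {0,3}, take 3 (0->3 ok)
  t18 'z' -> {2}, take 2 (3->2 ok)
  t19 'z' -> {2}, take 2 (2->2 ok)

0,0,0,3,3,0,2,2,1,3,2,2,2,1,3,2,0,3,2,2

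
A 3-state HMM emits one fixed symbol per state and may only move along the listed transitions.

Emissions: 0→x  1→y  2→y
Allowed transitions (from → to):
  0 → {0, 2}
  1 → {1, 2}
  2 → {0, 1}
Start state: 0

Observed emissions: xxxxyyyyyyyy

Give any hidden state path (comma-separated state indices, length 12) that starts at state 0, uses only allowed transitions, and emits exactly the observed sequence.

  [0] x  {0}  => 0  start
  [1] x  {0}  => 0  0->0 ok
  [2] x  {0}  => 0  0->0 ok
  [3] x  {0}  => 0  0->0 ok
  [4] y  {1,2}  => 2  0->2 ok
  [5] y  {1,2}  => 1  2->1 ok
  [6] y  {1,2}  => 2  1->2 ok
  [7] y  {1,2}  => 1  2->1 ok
  [8] y  {1,2}  => 1  1->1 ok
  [9] y  {1,2}  => 2  1->2 ok
  [10] y  {1,2}  => 1  2->1 ok
  [11] y  {1,2}  => 2  1->2 ok

0,0,0,0,2,1,2,1,1,2,1,2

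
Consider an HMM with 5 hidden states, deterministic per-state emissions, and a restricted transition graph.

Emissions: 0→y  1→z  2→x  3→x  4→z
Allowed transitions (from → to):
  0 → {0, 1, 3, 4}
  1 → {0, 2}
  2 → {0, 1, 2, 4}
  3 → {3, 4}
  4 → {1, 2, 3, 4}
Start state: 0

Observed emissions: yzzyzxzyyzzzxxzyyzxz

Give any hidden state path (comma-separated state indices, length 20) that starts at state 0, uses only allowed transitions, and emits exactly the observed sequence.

  pos 0: y in {0}, choose 0; start
  pos 1: z in {1,4}, choose 4; 0->4 ok
  pos 2: z in {1,4}, choose 1; 4->1 ok
  pos 3: y in {0}, choose 0; 1->0 ok
  pos 4: z in {1,4}, choose 1; 0->1 ok
  pos 5: x in {2,3}, choose 2; 1->2 ok
  pos 6: z in {1,4}, choose 1; 2->1 ok
  pos 7: y in {0}, choose 0; 1->0 ok
  pos 8: y in {0}, choose 0; 0->0 ok
  pos 9: z in {1,4}, choose 4; 0->4 ok
  pos 10: z in {1,4}, choose 4; 4->4 ok
  pos 11: z in {1,4}, choose 4; 4->4 ok
  pos 12: x in {2,3}, choose 2; 4->2 ok
  pos 13: x in {2,3}, choose 2; 2->2 ok
  pos 14: z in {1,4}, choose 1; 2->1 ok
  pos 15: y in {0}, choose 0; 1->0 ok
  pos 16: y in {0}, choose 0; 0->0 ok
  pos 17: z in {1,4}, choose 4; 0->4 ok
  pos 18: x in {2,3}, choose 2; 4->2 ok
  pos 19: z in {1,4}, choose 4; 2->4 ok

0,4,1,0,1,2,1,0,0,4,4,4,2,2,1,0,0,4,2,4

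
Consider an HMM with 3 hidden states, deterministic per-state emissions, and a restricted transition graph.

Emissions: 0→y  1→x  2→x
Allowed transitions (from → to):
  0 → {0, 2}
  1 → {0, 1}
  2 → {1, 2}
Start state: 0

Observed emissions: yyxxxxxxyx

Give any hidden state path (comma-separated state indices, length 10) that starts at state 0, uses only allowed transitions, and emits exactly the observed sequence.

  pos 0: y in {0}, choose 0; start
  pos 1: y in {0}, choose 0; 0->0 ok
  pos 2: x in {1,2}, choose 2; 0->2 ok
  pos 3: x in {1,2}, choose 2; 2->2 ok
  pos 4: x in {1,2}, choose 2; 2->2 ok
  pos 5: x in {1,2}, choose 2; 2->2 ok
  pos 6: x in {1,2}, choose 1; 2->1 ok
  pos 7: x in {1,2}, choose 1; 1->1 ok
  pos 8: y in {0}, choose 0; 1->0 ok
  pos 9: x in {1,2}, choose 2; 0->2 ok

0,0,2,2,2,2,1,1,0,2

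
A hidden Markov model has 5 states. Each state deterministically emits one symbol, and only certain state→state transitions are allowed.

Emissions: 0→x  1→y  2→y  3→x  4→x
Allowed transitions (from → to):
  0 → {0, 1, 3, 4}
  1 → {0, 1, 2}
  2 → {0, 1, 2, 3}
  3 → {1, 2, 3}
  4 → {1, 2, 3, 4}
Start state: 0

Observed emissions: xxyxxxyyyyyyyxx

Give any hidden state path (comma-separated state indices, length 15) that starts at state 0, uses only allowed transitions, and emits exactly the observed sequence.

  0: obs=x cand={0,3,4} pick 0 [start]
  1: obs=x cand={0,3,4} pick 4 [0->4 ok]
  2: obs=y cand={1,2} pick 2 [4->2 ok]
  3: obs=x cand={0,3,4} pick 3 [2->3 ok]
  4: obs=x cand={0,3,4} pick 3 [3->3 ok]
  5: obs=x cand={0,3,4} pick 3 [3->3 ok]
  6: obs=y cand={1,2} pick 1 [3->1 ok]
  7: obs=y cand={1,2} pick 1 [1->1 ok]
  8: obs=y cand={1,2} pick 1 [1->1 ok]
  9: obs=y cand={1,2} pick 1 [1->1 ok]
  10: obs=y cand={1,2} pick 1 [1->1 ok]
  11: obs=y cand={1,2} pick 2 [1->2 ok]
  12: obs=y cand={1,2} pick 2 [2->2 ok]
  13: obs=x cand={0,3,4} pick 0 [2->0 ok]
  14: obs=x cand={0,3,4} pick 4 [0->4 ok]

0,4,2,3,3,3,1,1,1,1,1,2,2,0,4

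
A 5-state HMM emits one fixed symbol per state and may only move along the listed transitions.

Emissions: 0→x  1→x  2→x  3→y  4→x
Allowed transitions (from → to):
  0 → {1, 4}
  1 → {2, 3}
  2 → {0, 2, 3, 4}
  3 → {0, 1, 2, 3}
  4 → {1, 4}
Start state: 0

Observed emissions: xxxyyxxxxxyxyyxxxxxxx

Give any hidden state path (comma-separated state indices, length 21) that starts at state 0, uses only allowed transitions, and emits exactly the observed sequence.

  0: obs=x cand={0,1,2,4} pick 0 [start]
  1: obs=x cand={0,1,2,4} pick 4 [0->4 ok]
  2: obs=x cand={0,1,2,4} pick 1 [4->1 ok]
  3: obs=y cand={3} pick 3 [1->3 ok]
  4: obs=y cand={3} pick 3 [3->3 ok]
  5: obs=x cand={0,1,2,4} pick 0 [3->0 ok]
  6: obs=x cand={0,1,2,4} pick 4 [0->4 ok]
  7: obs=x cand={0,1,2,4} pick 4 [4->4 ok]
  8: obs=x cand={0,1,2,4} pick 4 [4->4 ok]
  9: obs=x cand={0,1,2,4} pick 1 [4->1 ok]
  10: obs=y cand={3} pick 3 [1->3 ok]
  11: obs=x cand={0,1,2,4} pick 1 [3->1 ok]
  12: obs=y cand={3} pick 3 [1->3 ok]
  13: obs=y cand={3} pick 3 [3->3 ok]
  14: obs=x cand={0,1,2,4} pick 1 [3->1 ok]
  15: obs=x cand={0,1,2,4} pick 2 [1->2 ok]
  16: obs=x cand={0,1,2,4} pick 4 [2->4 ok]
  17: obs=x cand={0,1,2,4} pick 4 [4->4 ok]
  18: obs=x cand={0,1,2,4} pick 4 [4->4 ok]
  19: obs=x cand={0,1,2,4} pick 1 [4->1 ok]
  20: obs=x cand={0,1,2,4} pick 2 [1->2 ok]

0,4,1,3,3,0,4,4,4,1,3,1,3,3,1,2,4,4,4,1,2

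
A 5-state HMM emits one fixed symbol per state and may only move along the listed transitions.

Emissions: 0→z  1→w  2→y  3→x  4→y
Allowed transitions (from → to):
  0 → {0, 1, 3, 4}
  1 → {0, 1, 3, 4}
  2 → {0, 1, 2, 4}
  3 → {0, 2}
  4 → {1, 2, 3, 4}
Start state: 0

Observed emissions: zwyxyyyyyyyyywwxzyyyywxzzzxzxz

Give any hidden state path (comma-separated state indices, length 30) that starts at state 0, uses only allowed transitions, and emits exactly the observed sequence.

  t0 'z' -> {0}, take 0 (start)
  t1 'w' -> {1}, take 1 (0->1 ok)
  t2 'y' -> {2,4}, take 4 (1->4 ok)
  t3 'x' -> {3}, take 3 (4->3 ok)
  t4 'y' -> {2,4}, take 2 (3->2 ok)
  t5 'y' -> {2,4}, take 2 (2->2 ok)
  t6 'y' -> {2,4}, take 4 (2->4 ok)
  t7 'y' -> {2,4}, take 2 (4->2 ok)
  t8 'y' -> {2,4}, take 2 (2->2 ok)
  t9 'y' -> {2,4}, take 2 (2->2 ok)
  t10 'y' -> {2,4}, take 4 (2->4 ok)
  t11 'y' -> {2,4}, take 4 (4->4 ok)
  t12 'y' -> {2,4}, take 4 (4->4 ok)
  t13 'w' -> {1}, take 1 (4->1 ok)
  t14 'w' -> {1}, take 1 (1->1 ok)
  t15 'x' -> {3}, take 3 (1->3 ok)
  t16 'z' -> {0}, take 0 (3->0 ok)
  t17 'y' -> {2,4}, take 4 (0->4 ok)
  t18 'y' -> {2,4}, take 4 (4->4 ok)
  t19 'y' -> {2,4}, take 2 (4->2 ok)
  t20 'y' -> {2,4}, take 4 (2->4 ok)
  t21 'w' -> {1}, take 1 (4->1 ok)
  t22 'x' -> {3}, take 3 (1->3 ok)
  t23 'z' -> {0}, take 0 (3->0 ok)
  t24 'z' -> {0}, take 0 (0->0 ok)
  t25 'z' -> {0}, take 0 (0->0 ok)
  t26 'x' -> {3}, take 3 (0->3 ok)
  t27 'z' -> {0}, take 0 (3->0 ok)
  t28 'x' -> {3}, take 3 (0->3 ok)
  t29 'z' -> {0}, take 0 (3->0 ok)

0,1,4,3,2,2,4,2,2,2,4,4,4,1,1,3,0,4,4,2,4,1,3,0,0,0,3,0,3,0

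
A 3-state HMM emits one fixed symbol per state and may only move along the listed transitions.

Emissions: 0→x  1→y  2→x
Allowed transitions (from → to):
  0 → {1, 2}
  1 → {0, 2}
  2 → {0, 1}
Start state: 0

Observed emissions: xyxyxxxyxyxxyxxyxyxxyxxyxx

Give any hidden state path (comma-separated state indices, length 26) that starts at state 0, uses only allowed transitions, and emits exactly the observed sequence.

  t0 'x' -> {0,2}, take 0 (start)
  t1 'y' -> {1}, take 1 (0->1 ok)
  t2 'x' -> {0,2}, take 0 (1->0 ok)
  t3 'y' -> {1}, take 1 (0->1 ok)
  t4 'x' -> {0,2}, take 2 (1->2 ok)
  t5 'x' -> {0,2}, take 0 (2->0 ok)
  t6 'x' -> {0,2}, take 2 (0->2 ok)
  t7 'y' -> {1}, take 1 (2->1 ok)
  t8 'x' -> {0,2}, take 2 (1->2 ok)
  t9 'y' -> {1}, take 1 (2->1 ok)
  t10 'x' -> {0,2}, take 2 (1->2 ok)
  t11 'x' -> {0,2}, take 0 (2->0 ok)
  t12 'y' -> {1}, take 1 (0->1 ok)
  t13 'x' -> {0,2}, take 0 (1->0 ok)
  t14 'x' -> {0,2}, take 2 (0->2 ok)
  t15 'y' -> {1}, take 1 (2->1 ok)
  t16 'x' -> {0,2}, take 0 (1->0 ok)
  t17 'y' -> {1}, take 1 (0->1 ok)
  t18 'x' -> {0,2}, take 2 (1->2 ok)
  t19 'x' -> {0,2}, take 0 (2->0 ok)
  t20 'y' -> {1}, take 1 (0->1 ok)
  t21 'x' -> {0,2}, take 2 (1->2 ok)
  t22 'x' -> {0,2}, take 0 (2->0 ok)
  t23 'y' -> {1}, take 1 (0->1 ok)
  t24 'x' -> {0,2}, take 0 (1->0 ok)
  t25 'x' -> {0,2}, take 2 (0->2 ok)

0,1,0,1,2,0,2,1,2,1,2,0,1,0,2,1,0,1,2,0,1,2,0,1,0,2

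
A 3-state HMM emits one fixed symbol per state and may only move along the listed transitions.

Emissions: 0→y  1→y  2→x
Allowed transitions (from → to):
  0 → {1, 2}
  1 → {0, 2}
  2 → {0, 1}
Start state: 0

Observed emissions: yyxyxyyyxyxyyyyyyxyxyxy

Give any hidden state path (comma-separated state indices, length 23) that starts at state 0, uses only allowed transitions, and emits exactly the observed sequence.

0,1,2,1,2,0,1,0,2,1,2,1,0,1,0,1,0,2,1,2,1,2,1

  0: obs=y cand={0,1} pick 0 [start]
  1: obs=y cand={0,1} pick 1 [0->1 ok]
  2: obs=x cand={2} pick 2 [1->2 ok]
  3: obs=y cand={0,1} pick 1 [2->1 ok]
  4: obs=x cand={2} pick 2 [1->2 ok]
  5: obs=y cand={0,1} pick 0 [2->0 ok]
  6: obs=y cand={0,1} pick 1 [0->1 ok]
  7: obs=y cand={0,1} pick 0 [1->0 ok]
  8: obs=x cand={2} pick 2 [0->2 ok]
  9: obs=y cand={0,1} pick 1 [2->1 ok]
  10: obs=x cand={2} pick 2 [1->2 ok]
  11: obs=y cand={0,1} pick 1 [2->1 ok]
  12: obs=y cand={0,1} pick 0 [1->0 ok]
  13: obs=y cand={0,1} pick 1 [0->1 ok]
  14: obs=y cand={0,1} pick 0 [1->0 ok]
  15: obs=y cand={0,1} pick 1 [0->1 ok]
  16: obs=y cand={0,1} pick 0 [1->0 ok]
  17: obs=x cand={2} pick 2 [0->2 ok]
  18: obs=y cand={0,1} pick 1 [2->1 ok]
  19: obs=x cand={2} pick 2 [1->2 ok]
  20: obs=y cand={0,1} pick 1 [2->1 ok]
  21: obs=x cand={2} pick 2 [1->2 ok]
  22: obs=y cand={0,1} pick 1 [2->1 ok]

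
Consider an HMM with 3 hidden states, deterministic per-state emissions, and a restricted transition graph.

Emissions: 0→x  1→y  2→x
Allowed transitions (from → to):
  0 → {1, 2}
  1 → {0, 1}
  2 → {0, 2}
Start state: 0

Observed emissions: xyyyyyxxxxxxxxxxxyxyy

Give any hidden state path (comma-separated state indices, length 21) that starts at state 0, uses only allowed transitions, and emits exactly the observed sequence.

0,1,1,1,1,1,0,2,0,2,0,2,2,2,2,2,0,1,0,1,1

  t0 'x' -> {0,2}, take 0 (start)
  t1 'y' -> {1}, take 1 (0->1 ok)
  t2 'y' -> {1}, take 1 (1->1 ok)
  t3 'y' -> {1}, take 1 (1->1 ok)
  t4 'y' -> {1}, take 1 (1->1 ok)
  t5 'y' -> {1}, take 1 (1->1 ok)
  t6 'x' -> {0,2}, take 0 (1->0 ok)
  t7 'x' -> {0,2}, take 2 (0->2 ok)
  t8 'x' -> {0,2}, take 0 (2->0 ok)
  t9 'x' -> {0,2}, take 2 (0->2 ok)
  t10 'x' -> {0,2}, take 0 (2->0 ok)
  t11 'x' -> {0,2}, take 2 (0->2 ok)
  t12 'x' -> {0,2}, take 2 (2->2 ok)
  t13 'x' -> {0,2}, take 2 (2->2 ok)
  t14 'x' -> {0,2}, take 2 (2->2 ok)
  t15 'x' -> {0,2}, take 2 (2->2 ok)
  t16 'x' -> {0,2}, take 0 (2->0 ok)
  t17 'y' -> {1}, take 1 (0->1 ok)
  t18 'x' -> {0,2}, take 0 (1->0 ok)
  t19 'y' -> {1}, take 1 (0->1 ok)
  t20 'y' -> {1}, take 1 (1->1 ok)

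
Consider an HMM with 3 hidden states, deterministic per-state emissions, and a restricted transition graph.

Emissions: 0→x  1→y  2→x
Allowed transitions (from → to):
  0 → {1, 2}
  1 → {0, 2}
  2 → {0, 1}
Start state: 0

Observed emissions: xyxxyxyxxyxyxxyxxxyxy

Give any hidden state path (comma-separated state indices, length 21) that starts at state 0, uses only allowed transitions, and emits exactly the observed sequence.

0,1,2,0,1,2,1,2,0,1,0,1,0,2,1,0,2,0,1,0,1

  pos 0: x in {0,2}, choose 0; start
  pos 1: y in {1}, choose 1; 0->1 ok
  pos 2: x in {0,2}, choose 2; 1->2 ok
  pos 3: x in {0,2}, choose 0; 2->0 ok
  pos 4: y in {1}, choose 1; 0->1 ok
  pos 5: x in {0,2}, choose 2; 1->2 ok
  pos 6: y in {1}, choose 1; 2->1 ok
  pos 7: x in {0,2}, choose 2; 1->2 ok
  pos 8: x in {0,2}, choose 0; 2->0 ok
  pos 9: y in {1}, choose 1; 0->1 ok
  pos 10: x in {0,2}, choose 0; 1->0 ok
  pos 11: y in {1}, choose 1; 0->1 ok
  pos 12: x in {0,2}, choose 0; 1->0 ok
  pos 13: x in {0,2}, choose 2; 0->2 ok
  pos 14: y in {1}, choose 1; 2->1 ok
  pos 15: x in {0,2}, choose 0; 1->0 ok
  pos 16: x in {0,2}, choose 2; 0->2 ok
  pos 17: x in {0,2}, choose 0; 2->0 ok
  pos 18: y in {1}, choose 1; 0->1 ok
  pos 19: x in {0,2}, choose 0; 1->0 ok
  pos 20: y in {1}, choose 1; 0->1 ok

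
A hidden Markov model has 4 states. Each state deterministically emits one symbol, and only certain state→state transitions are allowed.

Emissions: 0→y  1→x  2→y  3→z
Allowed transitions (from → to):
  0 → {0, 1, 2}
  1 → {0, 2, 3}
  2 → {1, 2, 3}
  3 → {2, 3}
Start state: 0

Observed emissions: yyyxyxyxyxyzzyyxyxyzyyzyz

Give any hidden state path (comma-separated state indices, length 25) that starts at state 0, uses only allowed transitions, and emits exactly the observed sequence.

  0: obs=y cand={0,2} pick 0 [start]
  1: obs=y cand={0,2} pick 0 [0->0 ok]
  2: obs=y cand={0,2} pick 2 [0->2 ok]
  3: obs=x cand={1} pick 1 [2->1 ok]
  4: obs=y cand={0,2} pick 2 [1->2 ok]
  5: obs=x cand={1} pick 1 [2->1 ok]
  6: obs=y cand={0,2} pick 0 [1->0 ok]
  7: obs=x cand={1} pick 1 [0->1 ok]
  8: obs=y cand={0,2} pick 2 [1->2 ok]
  9: obs=x cand={1} pick 1 [2->1 ok]
  10: obs=y cand={0,2} pick 2 [1->2 ok]
  11: obs=z cand={3} pick 3 [2->3 ok]
  12: obs=z cand={3} pick 3 [3->3 ok]
  13: obs=y cand={0,2} pick 2 [3->2 ok]
  14: obs=y cand={0,2} pick 2 [2->2 ok]
  15: obs=x cand={1} pick 1 [2->1 ok]
  16: obs=y cand={0,2} pick 0 [1->0 ok]
  17: obs=x cand={1} pick 1 [0->1 ok]
  18: obs=y cand={0,2} pick 2 [1->2 ok]
  19: obs=z cand={3} pick 3 [2->3 ok]
  20: obs=y cand={0,2} pick 2 [3->2 ok]
  21: obs=y cand={0,2} pick 2 [2->2 ok]
  22: obs=z cand={3} pick 3 [2->3 ok]
  23: obs=y cand={0,2} pick 2 [3->2 ok]
  24: obs=z cand={3} pick 3 [2->3 ok]

0,0,2,1,2,1,0,1,2,1,2,3,3,2,2,1,0,1,2,3,2,2,3,2,3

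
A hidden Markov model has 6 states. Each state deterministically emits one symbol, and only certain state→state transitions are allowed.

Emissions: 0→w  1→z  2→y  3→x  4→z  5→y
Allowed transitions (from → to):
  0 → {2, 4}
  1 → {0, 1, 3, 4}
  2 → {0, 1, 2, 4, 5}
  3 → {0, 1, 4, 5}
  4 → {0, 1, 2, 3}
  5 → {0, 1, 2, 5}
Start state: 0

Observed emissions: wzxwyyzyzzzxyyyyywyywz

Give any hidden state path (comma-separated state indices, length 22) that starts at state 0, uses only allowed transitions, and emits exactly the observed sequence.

  t0 'w' -> {0}, take 0 (start)
  t1 'z' -> {1,4}, take 4 (0->4 ok)
  t2 'x' -> {3}, take 3 (4->3 ok)
  t3 'w' -> {0}, take 0 (3->0 ok)
  t4 'y' -> {2,5}, take 2 (0->2 ok)
  t5 'y' -> {2,5}, take 2 (2->2 ok)
  t6 'z' -> {1,4}, take 4 (2->4 ok)
  t7 'y' -> {2,5}, take 2 (4->2 ok)
  t8 'z' -> {1,4}, take 1 (2->1 ok)
  t9 'z' -> {1,4}, take 1 (1->1 ok)
  t10 'z' -> {1,4}, take 1 (1->1 ok)
  t11 'x' -> {3}, take 3 (1->3 ok)
  t12 'y' -> {2,5}, take 5 (3->5 ok)
  t13 'y' -> {2,5}, take 5 (5->5 ok)
  t14 'y' -> {2,5}, take 2 (5->2 ok)
  t15 'y' -> {2,5}, take 2 (2->2 ok)
  t16 'y' -> {2,5}, take 2 (2->2 ok)
  t17 'w' -> {0}, take 0 (2->0 ok)
  t18 'y' -> {2,5}, take 2 (0->2 ok)
  t19 'y' -> {2,5}, take 5 (2->5 ok)
  t20 'w' -> {0}, take 0 (5->0 ok)
  t21 'z' -> {1,4}, take 4 (0->4 ok)

0,4,3,0,2,2,4,2,1,1,1,3,5,5,2,2,2,0,2,5,0,4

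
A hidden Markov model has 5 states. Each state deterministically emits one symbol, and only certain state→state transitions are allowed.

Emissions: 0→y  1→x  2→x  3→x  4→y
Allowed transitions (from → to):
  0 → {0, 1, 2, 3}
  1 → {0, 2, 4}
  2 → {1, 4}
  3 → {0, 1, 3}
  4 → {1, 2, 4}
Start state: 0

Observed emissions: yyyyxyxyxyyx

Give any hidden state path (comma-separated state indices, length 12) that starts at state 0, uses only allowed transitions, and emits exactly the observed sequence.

  t0 'y' -> {0,4}, take 0 (start)
  t1 'y' -> {0,4}, take 0 (0->0 ok)
  t2 'y' -> {0,4}, take 0 (0->0 ok)
  t3 'y' -> {0,4}, take 0 (0->0 ok)
  t4 'x' -> {1,2,3}, take 1 (0->1 ok)
  t5 'y' -> {0,4}, take 4 (1->4 ok)
  t6 'x' -> {1,2,3}, take 2 (4->2 ok)
  t7 'y' -> {0,4}, take 4 (2->4 ok)
  t8 'x' -> {1,2,3}, take 1 (4->1 ok)
  t9 'y' -> {0,4}, take 4 (1->4 ok)
  t10 'y' -> {0,4}, take 4 (4->4 ok)
  t11 'x' -> {1,2,3}, take 1 (4->1 ok)

0,0,0,0,1,4,2,4,1,4,4,1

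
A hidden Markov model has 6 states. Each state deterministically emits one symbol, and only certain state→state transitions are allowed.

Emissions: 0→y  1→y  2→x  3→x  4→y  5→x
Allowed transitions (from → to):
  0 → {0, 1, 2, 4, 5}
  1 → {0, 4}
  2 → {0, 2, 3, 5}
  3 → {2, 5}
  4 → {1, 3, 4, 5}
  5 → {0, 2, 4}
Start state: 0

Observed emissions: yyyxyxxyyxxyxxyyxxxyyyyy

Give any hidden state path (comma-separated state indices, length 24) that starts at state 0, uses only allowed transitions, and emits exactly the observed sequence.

  pos 0: y in {0,1,4}, choose 0; start
  pos 1: y in {0,1,4}, choose 0; 0->0 ok
  pos 2: y in {0,1,4}, choose 4; 0->4 ok
  pos 3: x in {2,3,5}, choose 5; 4->5 ok
  pos 4: y in {0,1,4}, choose 4; 5->4 ok
  pos 5: x in {2,3,5}, choose 5; 4->5 ok
  pos 6: x in {2,3,5}, choose 2; 5->2 ok
  pos 7: y in {0,1,4}, choose 0; 2->0 ok
  pos 8: y in {0,1,4}, choose 4; 0->4 ok
  pos 9: x in {2,3,5}, choose 3; 4->3 ok
  pos 10: x in {2,3,5}, choose 5; 3->5 ok
  pos 11: y in {0,1,4}, choose 4; 5->4 ok
  pos 12: x in {2,3,5}, choose 5; 4->5 ok
  pos 13: x in {2,3,5}, choose 2; 5->2 ok
  pos 14: y in {0,1,4}, choose 0; 2->0 ok
  pos 15: y in {0,1,4}, choose 4; 0->4 ok
  pos 16: x in {2,3,5}, choose 3; 4->3 ok
  pos 17: x in {2,3,5}, choose 5; 3->5 ok
  pos 18: x in {2,3,5}, choose 2; 5->2 ok
  pos 19: y in {0,1,4}, choose 0; 2->0 ok
  pos 20: y in {0,1,4}, choose 0; 0->0 ok
  pos 21: y in {0,1,4}, choose 1; 0->1 ok
  pos 22: y in {0,1,4}, choose 0; 1->0 ok
  pos 23: y in {0,1,4}, choose 4; 0->4 ok

0,0,4,5,4,5,2,0,4,3,5,4,5,2,0,4,3,5,2,0,0,1,0,4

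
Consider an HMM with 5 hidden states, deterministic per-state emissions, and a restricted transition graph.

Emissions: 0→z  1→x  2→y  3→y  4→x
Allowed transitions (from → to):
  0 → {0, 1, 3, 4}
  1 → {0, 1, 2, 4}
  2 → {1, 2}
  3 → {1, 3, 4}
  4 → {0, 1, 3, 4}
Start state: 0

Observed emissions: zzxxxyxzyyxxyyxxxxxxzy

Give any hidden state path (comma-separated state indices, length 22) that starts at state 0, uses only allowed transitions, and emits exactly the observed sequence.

  pos 0: z in {0}, choose 0; start
  pos 1: z in {0}, choose 0; 0->0 ok
  pos 2: x in {1,4}, choose 1; 0->1 ok
  pos 3: x in {1,4}, choose 1; 1->1 ok
  pos 4: x in {1,4}, choose 1; 1->1 ok
  pos 5: y in {2,3}, choose 2; 1->2 ok
  pos 6: x in {1,4}, choose 1; 2->1 ok
  pos 7: z in {0}, choose 0; 1->0 ok
  pos 8: y in {2,3}, choose 3; 0->3 ok
  pos 9: y in {2,3}, choose 3; 3->3 ok
  pos 10: x in {1,4}, choose 1; 3->1 ok
  pos 11: x in {1,4}, choose 1; 1->1 ok
  pos 12: y in {2,3}, choose 2; 1->2 ok
  pos 13: y in {2,3}, choose 2; 2->2 ok
  pos 14: x in {1,4}, choose 1; 2->1 ok
  pos 15: x in {1,4}, choose 1; 1->1 ok
  pos 16: x in {1,4}, choose 1; 1->1 ok
  pos 17: x in {1,4}, choose 4; 1->4 ok
  pos 18: x in {1,4}, choose 4; 4->4 ok
  pos 19: x in {1,4}, choose 4; 4->4 ok
  pos 20: z in {0}, choose 0; 4->0 ok
  pos 21: y in {2,3}, choose 3; 0->3 ok

0,0,1,1,1,2,1,0,3,3,1,1,2,2,1,1,1,4,4,4,0,3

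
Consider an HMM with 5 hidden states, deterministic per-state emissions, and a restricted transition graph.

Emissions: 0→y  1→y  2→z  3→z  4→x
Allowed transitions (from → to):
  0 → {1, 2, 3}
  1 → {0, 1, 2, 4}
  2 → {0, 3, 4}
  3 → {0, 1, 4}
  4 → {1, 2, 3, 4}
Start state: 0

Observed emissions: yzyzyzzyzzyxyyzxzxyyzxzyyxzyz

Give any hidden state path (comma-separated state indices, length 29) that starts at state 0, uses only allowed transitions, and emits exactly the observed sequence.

  t0 'y' -> {0,1}, take 0 (start)
  t1 'z' -> {2,3}, take 3 (0->3 ok)
  t2 'y' -> {0,1}, take 0 (3->0 ok)
  t3 'z' -> {2,3}, take 3 (0->3 ok)
  t4 'y' -> {0,1}, take 0 (3->0 ok)
  t5 'z' -> {2,3}, take 2 (0->2 ok)
  t6 'z' -> {2,3}, take 3 (2->3 ok)
  t7 'y' -> {0,1}, take 1 (3->1 ok)
  t8 'z' -> {2,3}, take 2 (1->2 ok)
  t9 'z' -> {2,3}, take 3 (2->3 ok)
  t10 'y' -> {0,1}, take 1 (3->1 ok)
  t11 'x' -> {4}, take 4 (1->4 ok)
  t12 'y' -> {0,1}, take 1 (4->1 ok)
  t13 'y' -> {0,1}, take 0 (1->0 ok)
  t14 'z' -> {2,3}, take 3 (0->3 ok)
  t15 'x' -> {4}, take 4 (3->4 ok)
  t16 'z' -> {2,3}, take 3 (4->3 ok)
  t17 'x' -> {4}, take 4 (3->4 ok)
  t18 'y' -> {0,1}, take 1 (4->1 ok)
  t19 'y' -> {0,1}, take 0 (1->0 ok)
  t20 'z' -> {2,3}, take 3 (0->3 ok)
  t21 'x' -> {4}, take 4 (3->4 ok)
  t22 'z' -> {2,3}, take 3 (4->3 ok)
  t23 'y' -> {0,1}, take 1 (3->1 ok)
  t24 'y' -> {0,1}, take 1 (1->1 ok)
  t25 'x' -> {4}, take 4 (1->4 ok)
  t26 'z' -> {2,3}, take 2 (4->2 ok)
  t27 'y' -> {0,1}, take 0 (2->0 ok)
  t28 'z' -> {2,3}, take 2 (0->2 ok)

0,3,0,3,0,2,3,1,2,3,1,4,1,0,3,4,3,4,1,0,3,4,3,1,1,4,2,0,2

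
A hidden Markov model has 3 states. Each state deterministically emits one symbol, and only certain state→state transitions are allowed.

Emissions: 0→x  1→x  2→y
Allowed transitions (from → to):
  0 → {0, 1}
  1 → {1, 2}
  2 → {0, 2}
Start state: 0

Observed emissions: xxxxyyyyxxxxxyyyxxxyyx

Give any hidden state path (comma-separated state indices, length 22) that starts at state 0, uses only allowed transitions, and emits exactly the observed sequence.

  t0 'x' -> {0,1}, take 0 (start)
  t1 'x' -> {0,1}, take 0 (0->0 ok)
  t2 'x' -> {0,1}, take 0 (0->0 ok)
  t3 'x' -> {0,1}, take 1 (0->1 ok)
  t4 'y' -> {2}, take 2 (1->2 ok)
  t5 'y' -> {2}, take 2 (2->2 ok)
  t6 'y' -> {2}, take 2 (2->2 ok)
  t7 'y' -> {2}, take 2 (2->2 ok)
  t8 'x' -> {0,1}, take 0 (2->0 ok)
  t9 'x' -> {0,1}, take 0 (0->0 ok)
  t10 'x' -> {0,1}, take 0 (0->0 ok)
  t11 'x' -> {0,1}, take 1 (0->1 ok)
  t12 'x' -> {0,1}, take 1 (1->1 ok)
  t13 'y' -> {2}, take 2 (1->2 ok)
  t14 'y' -> {2}, take 2 (2->2 ok)
  t15 'y' -> {2}, take 2 (2->2 ok)
  t16 'x' -> {0,1}, take 0 (2->0 ok)
  t17 'x' -> {0,1}, take 1 (0->1 ok)
  t18 'x' -> {0,1}, take 1 (1->1 ok)
  t19 'y' -> {2}, take 2 (1->2 ok)
  t20 'y' -> {2}, take 2 (2->2 ok)
  t21 'x' -> {0,1}, take 0 (2->0 ok)

0,0,0,1,2,2,2,2,0,0,0,1,1,2,2,2,0,1,1,2,2,0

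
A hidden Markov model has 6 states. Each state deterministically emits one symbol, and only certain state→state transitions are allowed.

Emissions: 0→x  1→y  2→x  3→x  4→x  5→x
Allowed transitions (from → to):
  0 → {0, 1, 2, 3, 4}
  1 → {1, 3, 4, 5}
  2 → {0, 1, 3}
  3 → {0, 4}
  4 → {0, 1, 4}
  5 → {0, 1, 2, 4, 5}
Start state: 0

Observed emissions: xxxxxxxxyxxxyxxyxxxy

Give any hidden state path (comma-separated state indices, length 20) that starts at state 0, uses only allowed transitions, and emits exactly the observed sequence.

  t0 'x' -> {0,2,3,4,5}, take 0 (start)
  t1 'x' -> {0,2,3,4,5}, take 2 (0->2 ok)
  t2 'x' -> {0,2,3,4,5}, take 0 (2->0 ok)
  t3 'x' -> {0,2,3,4,5}, take 2 (0->2 ok)
  t4 'x' -> {0,2,3,4,5}, take 3 (2->3 ok)
  t5 'x' -> {0,2,3,4,5}, take 4 (3->4 ok)
  t6 'x' -> {0,2,3,4,5}, take 0 (4->0 ok)
  t7 'x' -> {0,2,3,4,5}, take 0 (0->0 ok)
  t8 'y' -> {1}, take 1 (0->1 ok)
  t9 'x' -> {0,2,3,4,5}, take 5 (1->5 ok)
  t10 'x' -> {0,2,3,4,5}, take 0 (5->0 ok)
  t11 'x' -> {0,2,3,4,5}, take 4 (0->4 ok)
  t12 'y' -> {1}, take 1 (4->1 ok)
  t13 'x' -> {0,2,3,4,5}, take 5 (1->5 ok)
  t14 'x' -> {0,2,3,4,5}, take 4 (5->4 ok)
  t15 'y' -> {1}, take 1 (4->1 ok)
  t16 'x' -> {0,2,3,4,5}, take 5 (1->5 ok)
  t17 'x' -> {0,2,3,4,5}, take 5 (5->5 ok)
  t18 'x' -> {0,2,3,4,5}, take 5 (5->5 ok)
  t19 'y' -> {1}, take 1 (5->1 ok)

0,2,0,2,3,4,0,0,1,5,0,4,1,5,4,1,5,5,5,1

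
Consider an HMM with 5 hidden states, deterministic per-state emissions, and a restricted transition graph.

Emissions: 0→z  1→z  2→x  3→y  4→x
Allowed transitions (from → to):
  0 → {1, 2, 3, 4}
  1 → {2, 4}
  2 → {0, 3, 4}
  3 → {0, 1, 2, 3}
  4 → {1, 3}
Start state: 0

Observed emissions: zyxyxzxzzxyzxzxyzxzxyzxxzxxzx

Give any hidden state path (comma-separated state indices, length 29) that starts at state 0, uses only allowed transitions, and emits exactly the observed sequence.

  [0] z  {0,1}  => 0  start
  [1] y  {3}  => 3  0->3 ok
  [2] x  {2,4}  => 2  3->2 ok
  [3] y  {3}  => 3  2->3 ok
  [4] x  {2,4}  => 2  3->2 ok
  [5] z  {0,1}  => 0  2->0 ok
  [6] x  {2,4}  => 2  0->2 ok
  [7] z  {0,1}  => 0  2->0 ok
  [8] z  {0,1}  => 1  0->1 ok
  [9] x  {2,4}  => 2  1->2 ok
  [10] y  {3}  => 3  2->3 ok
  [11] z  {0,1}  => 0  3->0 ok
  [12] x  {2,4}  => 4  0->4 ok
  [13] z  {0,1}  => 1  4->1 ok
  [14] x  {2,4}  => 2  1->2 ok
  [15] y  {3}  => 3  2->3 ok
  [16] z  {0,1}  => 1  3->1 ok
  [17] x  {2,4}  => 2  1->2 ok
  [18] z  {0,1}  => 0  2->0 ok
  [19] x  {2,4}  => 2  0->2 ok
  [20] y  {3}  => 3  2->3 ok
  [21] z  {0,1}  => 0  3->0 ok
  [22] x  {2,4}  => 2  0->2 ok
  [23] x  {2,4}  => 4  2->4 ok
  [24] z  {0,1}  => 1  4->1 ok
  [25] x  {2,4}  => 2  1->2 ok
  [26] x  {2,4}  => 4  2->4 ok
  [27] z  {0,1}  => 1  4->1 ok
  [28] x  {2,4}  => 4  1->4 ok

0,3,2,3,2,0,2,0,1,2,3,0,4,1,2,3,1,2,0,2,3,0,2,4,1,2,4,1,4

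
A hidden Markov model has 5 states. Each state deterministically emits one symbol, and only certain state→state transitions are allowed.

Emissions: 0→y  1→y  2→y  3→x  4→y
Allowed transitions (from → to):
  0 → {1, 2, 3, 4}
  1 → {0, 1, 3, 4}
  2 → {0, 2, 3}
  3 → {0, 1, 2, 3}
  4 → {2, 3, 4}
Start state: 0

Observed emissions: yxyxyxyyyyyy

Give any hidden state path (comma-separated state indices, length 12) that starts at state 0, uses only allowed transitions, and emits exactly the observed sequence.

  t0 'y' -> {0,1,2,4}, take 0 (start)
  t1 'x' -> {3}, take 3 (0->3 ok)
  t2 'y' -> {0,1,2,4}, take 0 (3->0 ok)
  t3 'x' -> {3}, take 3 (0->3 ok)
  t4 'y' -> {0,1,2,4}, take 0 (3->0 ok)
  t5 'x' -> {3}, take 3 (0->3 ok)
  t6 'y' -> {0,1,2,4}, take 1 (3->1 ok)
  t7 'y' -> {0,1,2,4}, take 0 (1->0 ok)
  t8 'y' -> {0,1,2,4}, take 2 (0->2 ok)
  t9 'y' -> {0,1,2,4}, take 2 (2->2 ok)
  t10 'y' -> {0,1,2,4}, take 0 (2->0 ok)
  t11 'y' -> {0,1,2,4}, take 1 (0->1 ok)

0,3,0,3,0,3,1,0,2,2,0,1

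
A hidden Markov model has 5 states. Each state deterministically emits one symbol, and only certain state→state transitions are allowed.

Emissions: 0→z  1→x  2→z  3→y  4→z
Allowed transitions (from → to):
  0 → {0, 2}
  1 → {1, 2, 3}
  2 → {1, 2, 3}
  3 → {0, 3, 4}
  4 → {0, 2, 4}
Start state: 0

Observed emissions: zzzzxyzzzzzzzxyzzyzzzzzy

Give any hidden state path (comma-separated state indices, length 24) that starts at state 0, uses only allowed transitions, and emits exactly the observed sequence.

0,0,0,2,1,3,0,0,0,0,0,0,2,1,3,4,2,3,4,4,2,2,2,3

  [0] z  {0,2,4}  => 0  start
  [1] z  {0,2,4}  => 0  0->0 ok
  [2] z  {0,2,4}  => 0  0->0 ok
  [3] z  {0,2,4}  => 2  0->2 ok
  [4] x  {1}  => 1  2->1 ok
  [5] y  {3}  => 3  1->3 ok
  [6] z  {0,2,4}  => 0  3->0 ok
  [7] z  {0,2,4}  => 0  0->0 ok
  [8] z  {0,2,4}  => 0  0->0 ok
  [9] z  {0,2,4}  => 0  0->0 ok
  [10] z  {0,2,4}  => 0  0->0 ok
  [11] z  {0,2,4}  => 0  0->0 ok
  [12] z  {0,2,4}  => 2  0->2 ok
  [13] x  {1}  => 1  2->1 ok
  [14] y  {3}  => 3  1->3 ok
  [15] z  {0,2,4}  => 4  3->4 ok
  [16] z  {0,2,4}  => 2  4->2 ok
  [17] y  {3}  => 3  2->3 ok
  [18] z  {0,2,4}  => 4  3->4 ok
  [19] z  {0,2,4}  => 4  4->4 ok
  [20] z  {0,2,4}  => 2  4->2 ok
  [21] z  {0,2,4}  => 2  2->2 ok
  [22] z  {0,2,4}  => 2  2->2 ok
  [23] y  {3}  => 3  2->3 ok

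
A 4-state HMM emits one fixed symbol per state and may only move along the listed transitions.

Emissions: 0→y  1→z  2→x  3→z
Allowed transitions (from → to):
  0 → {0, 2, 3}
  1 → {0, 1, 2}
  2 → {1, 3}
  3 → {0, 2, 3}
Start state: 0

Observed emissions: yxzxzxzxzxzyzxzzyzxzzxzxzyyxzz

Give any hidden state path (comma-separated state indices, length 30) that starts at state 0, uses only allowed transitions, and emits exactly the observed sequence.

0,2,1,2,1,2,1,2,1,2,3,0,3,2,3,3,0,3,2,3,3,2,3,2,3,0,0,2,3,3

  t0 'y' -> {0}, take 0 (start)
  t1 'x' -> {2}, take 2 (0->2 ok)
  t2 'z' -> {1,3}, take 1 (2->1 ok)
  t3 'x' -> {2}, take 2 (1->2 ok)
  t4 'z' -> {1,3}, take 1 (2->1 ok)
  t5 'x' -> {2}, take 2 (1->2 ok)
  t6 'z' -> {1,3}, take 1 (2->1 ok)
  t7 'x' -> {2}, take 2 (1->2 ok)
  t8 'z' -> {1,3}, take 1 (2->1 ok)
  t9 'x' -> {2}, take 2 (1->2 ok)
  t10 'z' -> {1,3}, take 3 (2->3 ok)
  t11 'y' -> {0}, take 0 (3->0 ok)
  t12 'z' -> {1,3}, take 3 (0->3 ok)
  t13 'x' -> {2}, take 2 (3->2 ok)
  t14 'z' -> {1,3}, take 3 (2->3 ok)
  t15 'z' -> {1,3}, take 3 (3->3 ok)
  t16 'y' -> {0}, take 0 (3->0 ok)
  t17 'z' -> {1,3}, take 3 (0->3 ok)
  t18 'x' -> {2}, take 2 (3->2 ok)
  t19 'z' -> {1,3}, take 3 (2->3 ok)
  t20 'z' -> {1,3}, take 3 (3->3 ok)
  t21 'x' -> {2}, take 2 (3->2 ok)
  t22 'z' -> {1,3}, take 3 (2->3 ok)
  t23 'x' -> {2}, take 2 (3->2 ok)
  t24 'z' -> {1,3}, take 3 (2->3 ok)
  t25 'y' -> {0}, take 0 (3->0 ok)
  t26 'y' -> {0}, take 0 (0->0 ok)
  t27 'x' -> {2}, take 2 (0->2 ok)
  t28 'z' -> {1,3}, take 3 (2->3 ok)
  t29 'z' -> {1,3}, take 3 (3->3 ok)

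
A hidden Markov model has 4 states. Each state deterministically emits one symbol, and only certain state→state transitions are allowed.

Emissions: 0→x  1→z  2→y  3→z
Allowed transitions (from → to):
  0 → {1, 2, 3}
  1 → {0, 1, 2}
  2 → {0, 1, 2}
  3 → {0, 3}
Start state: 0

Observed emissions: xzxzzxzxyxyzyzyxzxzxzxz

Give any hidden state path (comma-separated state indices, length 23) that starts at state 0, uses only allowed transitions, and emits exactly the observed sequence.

0,1,0,3,3,0,3,0,2,0,2,1,2,1,2,0,3,0,1,0,1,0,3

  [0] x  {0}  => 0  start
  [1] z  {1,3}  => 1  0->1 ok
  [2] x  {0}  => 0  1->0 ok
  [3] z  {1,3}  => 3  0->3 ok
  [4] z  {1,3}  => 3  3->3 ok
  [5] x  {0}  => 0  3->0 ok
  [6] z  {1,3}  => 3  0->3 ok
  [7] x  {0}  => 0  3->0 ok
  [8] y  {2}  => 2  0->2 ok
  [9] x  {0}  => 0  2->0 ok
  [10] y  {2}  => 2  0->2 ok
  [11] z  {1,3}  => 1  2->1 ok
  [12] y  {2}  => 2  1->2 ok
  [13] z  {1,3}  => 1  2->1 ok
  [14] y  {2}  => 2  1->2 ok
  [15] x  {0}  => 0  2->0 ok
  [16] z  {1,3}  => 3  0->3 ok
  [17] x  {0}  => 0  3->0 ok
  [18] z  {1,3}  => 1  0->1 ok
  [19] x  {0}  => 0  1->0 ok
  [20] z  {1,3}  => 1  0->1 ok
  [21] x  {0}  => 0  1->0 ok
  [22] z  {1,3}  => 3  0->3 ok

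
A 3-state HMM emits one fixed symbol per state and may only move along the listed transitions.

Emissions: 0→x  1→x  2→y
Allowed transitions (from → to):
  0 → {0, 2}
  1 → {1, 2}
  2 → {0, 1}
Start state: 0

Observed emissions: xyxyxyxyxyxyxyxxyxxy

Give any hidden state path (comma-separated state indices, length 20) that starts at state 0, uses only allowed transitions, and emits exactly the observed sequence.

0,2,1,2,0,2,1,2,1,2,0,2,0,2,1,1,2,0,0,2

  pos 0: x in {0,1}, choose 0; start
  pos 1: y in {2}, choose 2; 0->2 ok
  pos 2: x in {0,1}, choose 1; 2->1 ok
  pos 3: y in {2}, choose 2; 1->2 ok
  pos 4: x in {0,1}, choose 0; 2->0 ok
  pos 5: y in {2}, choose 2; 0->2 ok
  pos 6: x in {0,1}, choose 1; 2->1 ok
  pos 7: y in {2}, choose 2; 1->2 ok
  pos 8: x in {0,1}, choose 1; 2->1 ok
  pos 9: y in {2}, choose 2; 1->2 ok
  pos 10: x in {0,1}, choose 0; 2->0 ok
  pos 11: y in {2}, choose 2; 0->2 ok
  pos 12: x in {0,1}, choose 0; 2->0 ok
  pos 13: y in {2}, choose 2; 0->2 ok
  pos 14: x in {0,1}, choose 1; 2->1 ok
  pos 15: x in {0,1}, choose 1; 1->1 ok
  pos 16: y in {2}, choose 2; 1->2 ok
  pos 17: x in {0,1}, choose 0; 2->0 ok
  pos 18: x in {0,1}, choose 0; 0->0 ok
  pos 19: y in {2}, choose 2; 0->2 ok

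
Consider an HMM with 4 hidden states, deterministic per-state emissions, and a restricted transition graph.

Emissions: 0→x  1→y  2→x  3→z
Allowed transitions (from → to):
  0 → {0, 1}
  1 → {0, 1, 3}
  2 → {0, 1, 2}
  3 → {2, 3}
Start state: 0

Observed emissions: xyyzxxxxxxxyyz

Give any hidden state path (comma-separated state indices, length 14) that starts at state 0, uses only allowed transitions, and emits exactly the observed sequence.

0,1,1,3,2,2,2,2,0,0,0,1,1,3

  pos 0: x in {0,2}, choose 0; start
  pos 1: y in {1}, choose 1; 0->1 ok
  pos 2: y in {1}, choose 1; 1->1 ok
  pos 3: z in {3}, choose 3; 1->3 ok
  pos 4: x in {0,2}, choose 2; 3->2 ok
  pos 5: x in {0,2}, choose 2; 2->2 ok
  pos 6: x in {0,2}, choose 2; 2->2 ok
  pos 7: x in {0,2}, choose 2; 2->2 ok
  pos 8: x in {0,2}, choose 0; 2->0 ok
  pos 9: x in {0,2}, choose 0; 0->0 ok
  pos 10: x in {0,2}, choose 0; 0->0 ok
  pos 11: y in {1}, choose 1; 0->1 ok
  pos 12: y in {1}, choose 1; 1->1 ok
  pos 13: z in {3}, choose 3; 1->3 ok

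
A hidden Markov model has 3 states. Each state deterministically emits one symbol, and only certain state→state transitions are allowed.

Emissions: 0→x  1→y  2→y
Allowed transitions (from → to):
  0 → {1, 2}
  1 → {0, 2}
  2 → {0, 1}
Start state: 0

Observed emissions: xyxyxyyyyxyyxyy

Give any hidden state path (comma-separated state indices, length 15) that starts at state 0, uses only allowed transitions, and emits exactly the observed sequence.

0,2,0,2,0,2,1,2,1,0,2,1,0,2,1

  0: obs=x cand={0} pick 0 [start]
  1: obs=y cand={1,2} pick 2 [0->2 ok]
  2: obs=x cand={0} pick 0 [2->0 ok]
  3: obs=y cand={1,2} pick 2 [0->2 ok]
  4: obs=x cand={0} pick 0 [2->0 ok]
  5: obs=y cand={1,2} pick 2 [0->2 ok]
  6: obs=y cand={1,2} pick 1 [2->1 ok]
  7: obs=y cand={1,2} pick 2 [1->2 ok]
  8: obs=y cand={1,2} pick 1 [2->1 ok]
  9: obs=x cand={0} pick 0 [1->0 ok]
  10: obs=y cand={1,2} pick 2 [0->2 ok]
  11: obs=y cand={1,2} pick 1 [2->1 ok]
  12: obs=x cand={0} pick 0 [1->0 ok]
  13: obs=y cand={1,2} pick 2 [0->2 ok]
  14: obs=y cand={1,2} pick 1 [2->1 ok]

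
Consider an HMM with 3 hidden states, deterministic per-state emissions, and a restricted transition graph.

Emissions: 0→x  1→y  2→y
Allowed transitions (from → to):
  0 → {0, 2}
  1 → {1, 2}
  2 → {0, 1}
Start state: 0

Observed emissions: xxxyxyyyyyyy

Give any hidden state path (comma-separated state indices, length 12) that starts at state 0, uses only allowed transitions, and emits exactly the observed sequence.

  t0 'x' -> {0}, take 0 (start)
  t1 'x' -> {0}, take 0 (0->0 ok)
  t2 'x' -> {0}, take 0 (0->0 ok)
  t3 'y' -> {1,2}, take 2 (0->2 ok)
  t4 'x' -> {0}, take 0 (2->0 ok)
  t5 'y' -> {1,2}, take 2 (0->2 ok)
  t6 'y' -> {1,2}, take 1 (2->1 ok)
  t7 'y' -> {1,2}, take 1 (1->1 ok)
  t8 'y' -> {1,2}, take 1 (1->1 ok)
  t9 'y' -> {1,2}, take 1 (1->1 ok)
  t10 'y' -> {1,2}, take 1 (1->1 ok)
  t11 'y' -> {1,2}, take 2 (1->2 ok)

0,0,0,2,0,2,1,1,1,1,1,2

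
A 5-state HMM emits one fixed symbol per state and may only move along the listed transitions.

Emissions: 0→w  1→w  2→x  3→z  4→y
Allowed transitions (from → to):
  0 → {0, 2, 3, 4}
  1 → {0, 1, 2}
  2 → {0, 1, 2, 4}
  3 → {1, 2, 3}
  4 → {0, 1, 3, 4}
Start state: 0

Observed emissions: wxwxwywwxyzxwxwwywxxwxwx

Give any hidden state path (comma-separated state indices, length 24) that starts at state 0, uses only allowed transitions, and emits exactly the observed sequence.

0,2,0,2,0,4,1,1,2,4,3,2,0,2,1,0,4,1,2,2,0,2,0,2

  pos 0: w in {0,1}, choose 0; start
  pos 1: x in {2}, choose 2; 0->2 ok
  pos 2: w in {0,1}, choose 0; 2->0 ok
  pos 3: x in {2}, choose 2; 0->2 ok
  pos 4: w in {0,1}, choose 0; 2->0 ok
  pos 5: y in {4}, choose 4; 0->4 ok
  pos 6: w in {0,1}, choose 1; 4->1 ok
  pos 7: w in {0,1}, choose 1; 1->1 ok
  pos 8: x in {2}, choose 2; 1->2 ok
  pos 9: y in {4}, choose 4; 2->4 ok
  pos 10: z in {3}, choose 3; 4->3 ok
  pos 11: x in {2}, choose 2; 3->2 ok
  pos 12: w in {0,1}, choose 0; 2->0 ok
  pos 13: x in {2}, choose 2; 0->2 ok
  pos 14: w in {0,1}, choose 1; 2->1 ok
  pos 15: w in {0,1}, choose 0; 1->0 ok
  pos 16: y in {4}, choose 4; 0->4 ok
  pos 17: w in {0,1}, choose 1; 4->1 ok
  pos 18: x in {2}, choose 2; 1->2 ok
  pos 19: x in {2}, choose 2; 2->2 ok
  pos 20: w in {0,1}, choose 0; 2->0 ok
  pos 21: x in {2}, choose 2; 0->2 ok
  pos 22: w in {0,1}, choose 0; 2->0 ok
  pos 23: x in {2}, choose 2; 0->2 ok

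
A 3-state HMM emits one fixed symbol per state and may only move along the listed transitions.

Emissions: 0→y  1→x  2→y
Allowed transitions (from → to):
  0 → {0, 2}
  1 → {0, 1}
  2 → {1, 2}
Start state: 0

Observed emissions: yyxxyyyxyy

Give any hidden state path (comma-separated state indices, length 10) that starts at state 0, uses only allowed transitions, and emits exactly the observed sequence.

0,2,1,1,0,0,2,1,0,0

  [0] y  {0,2}  => 0  start
  [1] y  {0,2}  => 2  0->2 ok
  [2] x  {1}  => 1  2->1 ok
  [3] x  {1}  => 1  1->1 ok
  [4] y  {0,2}  => 0  1->0 ok
  [5] y  {0,2}  => 0  0->0 ok
  [6] y  {0,2}  => 2  0->2 ok
  [7] x  {1}  => 1  2->1 ok
  [8] y  {0,2}  => 0  1->0 ok
  [9] y  {0,2}  => 0  0->0 ok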